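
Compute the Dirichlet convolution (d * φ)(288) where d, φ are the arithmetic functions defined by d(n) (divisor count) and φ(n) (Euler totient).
(d * φ)(288) = 819

Divisors of 288: [1, 2, 3, 4, 6, 8, 9, 12, 16, 18, 24, 32, 36, 48, 72, 96, 144, 288]. For each d | 288:
  d = 1: d(1) · φ(288/1) = 1 · 96 = 96
  d = 2: d(2) · φ(288/2) = 2 · 48 = 96
  d = 3: d(3) · φ(288/3) = 2 · 32 = 64
  d = 4: d(4) · φ(288/4) = 3 · 24 = 72
  d = 6: d(6) · φ(288/6) = 4 · 16 = 64
  d = 8: d(8) · φ(288/8) = 4 · 12 = 48
  d = 9: d(9) · φ(288/9) = 3 · 16 = 48
  d = 12: d(12) · φ(288/12) = 6 · 8 = 48
  d = 16: d(16) · φ(288/16) = 5 · 6 = 30
  d = 18: d(18) · φ(288/18) = 6 · 8 = 48
  d = 24: d(24) · φ(288/24) = 8 · 4 = 32
  d = 32: d(32) · φ(288/32) = 6 · 6 = 36
  d = 36: d(36) · φ(288/36) = 9 · 4 = 36
  d = 48: d(48) · φ(288/48) = 10 · 2 = 20
  d = 72: d(72) · φ(288/72) = 12 · 2 = 24
  d = 96: d(96) · φ(288/96) = 12 · 2 = 24
  d = 144: d(144) · φ(288/144) = 15 · 1 = 15
  d = 288: d(288) · φ(288/288) = 18 · 1 = 18
Summing: (d * φ)(288) = 96 + 96 + 64 + 72 + 64 + 48 + 48 + 48 + 30 + 48 + 32 + 36 + 36 + 20 + 24 + 24 + 15 + 18 = 819.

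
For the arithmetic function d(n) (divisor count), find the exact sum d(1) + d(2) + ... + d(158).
Σ_{n ≤ 158} d(n) = 826

Compute d(n) for each 1 ≤ n ≤ 158: d(1) = 1, d(2) = 2, d(3) = 2, d(4) = 3, d(5) = 2, d(6) = 4, d(7) = 2, d(8) = 4, d(9) = 3, d(10) = 4, d(11) = 2, d(12) = 6, d(13) = 2, d(14) = 4, d(15) = 4, d(16) = 5, d(17) = 2, d(18) = 6, d(19) = 2, d(20) = 6, d(21) = 4, d(22) = 4, d(23) = 2, d(24) = 8, d(25) = 3, d(26) = 4, d(27) = 4, d(28) = 6, d(29) = 2, d(30) = 8, d(31) = 2, d(32) = 6, d(33) = 4, d(34) = 4, d(35) = 4, d(36) = 9, d(37) = 2, d(38) = 4, d(39) = 4, d(40) = 8, d(41) = 2, d(42) = 8, d(43) = 2, d(44) = 6, d(45) = 6, d(46) = 4, d(47) = 2, d(48) = 10, d(49) = 3, d(50) = 6, d(51) = 4, d(52) = 6, d(53) = 2, d(54) = 8, d(55) = 4, d(56) = 8, d(57) = 4, d(58) = 4, d(59) = 2, d(60) = 12, d(61) = 2, d(62) = 4, d(63) = 6, d(64) = 7, d(65) = 4, d(66) = 8, d(67) = 2, d(68) = 6, d(69) = 4, d(70) = 8, d(71) = 2, d(72) = 12, d(73) = 2, d(74) = 4, d(75) = 6, d(76) = 6, d(77) = 4, d(78) = 8, d(79) = 2, d(80) = 10, d(81) = 5, d(82) = 4, d(83) = 2, d(84) = 12, d(85) = 4, d(86) = 4, d(87) = 4, d(88) = 8, d(89) = 2, d(90) = 12, d(91) = 4, d(92) = 6, d(93) = 4, d(94) = 4, d(95) = 4, d(96) = 12, d(97) = 2, d(98) = 6, d(99) = 6, d(100) = 9, d(101) = 2, d(102) = 8, d(103) = 2, d(104) = 8, d(105) = 8, d(106) = 4, d(107) = 2, d(108) = 12, d(109) = 2, d(110) = 8, d(111) = 4, d(112) = 10, d(113) = 2, d(114) = 8, d(115) = 4, d(116) = 6, d(117) = 6, d(118) = 4, d(119) = 4, d(120) = 16, d(121) = 3, d(122) = 4, d(123) = 4, d(124) = 6, d(125) = 4, d(126) = 12, d(127) = 2, d(128) = 8, d(129) = 4, d(130) = 8, d(131) = 2, d(132) = 12, d(133) = 4, d(134) = 4, d(135) = 8, d(136) = 8, d(137) = 2, d(138) = 8, d(139) = 2, d(140) = 12, d(141) = 4, d(142) = 4, d(143) = 4, d(144) = 15, d(145) = 4, d(146) = 4, d(147) = 6, d(148) = 6, d(149) = 2, d(150) = 12, d(151) = 2, d(152) = 8, d(153) = 6, d(154) = 8, d(155) = 4, d(156) = 12, d(157) = 2, d(158) = 4. Summing all 158 values: 826. (Dirichlet's divisor formula: Σ_{n ≤ x} d(n) = x ln(x) + (2γ − 1) x + O(√x). For x = 158, the asymptotic estimate is ≈ 824.29.)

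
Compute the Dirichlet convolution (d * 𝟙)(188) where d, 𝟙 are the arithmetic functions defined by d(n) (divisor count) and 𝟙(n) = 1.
(d * 𝟙)(188) = 18

Divisors of 188: [1, 2, 4, 47, 94, 188]. For each d | 188:
  d = 1: d(1) · 𝟙(188/1) = 1 · 1 = 1
  d = 2: d(2) · 𝟙(188/2) = 2 · 1 = 2
  d = 4: d(4) · 𝟙(188/4) = 3 · 1 = 3
  d = 47: d(47) · 𝟙(188/47) = 2 · 1 = 2
  d = 94: d(94) · 𝟙(188/94) = 4 · 1 = 4
  d = 188: d(188) · 𝟙(188/188) = 6 · 1 = 6
Summing: (d * 𝟙)(188) = 1 + 2 + 3 + 2 + 4 + 6 = 18.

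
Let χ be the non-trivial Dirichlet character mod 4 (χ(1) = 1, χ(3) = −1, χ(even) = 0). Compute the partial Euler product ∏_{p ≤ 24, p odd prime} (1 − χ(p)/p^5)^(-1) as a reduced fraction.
∏ = 19221914719363107239019289471588875/19296053991287416836128860852453376

The odd primes p ≤ 24 are [3, 5, 7, 11, 13, 17, 19, 23]. For each, χ(p) = 1 if p ≡ 1 mod 4, χ(p) = −1 if p ≡ 3 mod 4. Taking (1 − χ(p)/p^5)^(-1) = p^5/(p^5 − χ(p)): (1 − (-1)/3^5)^(-1) · (1 − (1)/5^5)^(-1) · (1 − (-1)/7^5)^(-1) · (1 − (-1)/11^5)^(-1) · (1 − (1)/13^5)^(-1) · (1 − (1)/17^5)^(-1) · (1 − (-1)/19^5)^(-1) · (1 − (-1)/23^5)^(-1) = 19221914719363107239019289471588875/19296053991287416836128860852453376.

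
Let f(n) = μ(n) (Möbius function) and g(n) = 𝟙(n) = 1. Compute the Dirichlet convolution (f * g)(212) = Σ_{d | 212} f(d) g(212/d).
(μ * 𝟙)(212) = 0

Divisors of 212: [1, 2, 4, 53, 106, 212]. For each d | 212:
  d = 1: μ(1) · 𝟙(212/1) = 1 · 1 = 1
  d = 2: μ(2) · 𝟙(212/2) = -1 · 1 = -1
  d = 4: μ(4) · 𝟙(212/4) = 0 · 1 = 0
  d = 53: μ(53) · 𝟙(212/53) = -1 · 1 = -1
  d = 106: μ(106) · 𝟙(212/106) = 1 · 1 = 1
  d = 212: μ(212) · 𝟙(212/212) = 0 · 1 = 0
Summing: (μ * 𝟙)(212) = 1 + -1 + 0 + -1 + 1 + 0 = 0.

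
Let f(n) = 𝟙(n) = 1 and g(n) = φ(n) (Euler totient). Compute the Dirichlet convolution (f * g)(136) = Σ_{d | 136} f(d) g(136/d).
(𝟙 * φ)(136) = 136

Divisors of 136: [1, 2, 4, 8, 17, 34, 68, 136]. For each d | 136:
  d = 1: 𝟙(1) · φ(136/1) = 1 · 64 = 64
  d = 2: 𝟙(2) · φ(136/2) = 1 · 32 = 32
  d = 4: 𝟙(4) · φ(136/4) = 1 · 16 = 16
  d = 8: 𝟙(8) · φ(136/8) = 1 · 16 = 16
  d = 17: 𝟙(17) · φ(136/17) = 1 · 4 = 4
  d = 34: 𝟙(34) · φ(136/34) = 1 · 2 = 2
  d = 68: 𝟙(68) · φ(136/68) = 1 · 1 = 1
  d = 136: 𝟙(136) · φ(136/136) = 1 · 1 = 1
Summing: (𝟙 * φ)(136) = 64 + 32 + 16 + 16 + 4 + 2 + 1 + 1 = 136.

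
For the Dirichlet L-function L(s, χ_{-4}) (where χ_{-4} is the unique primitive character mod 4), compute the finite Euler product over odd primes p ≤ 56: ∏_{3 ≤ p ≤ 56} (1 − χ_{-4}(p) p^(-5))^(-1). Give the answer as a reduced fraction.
∏ = 241552412610573346540717288090615330738043013683948985221451329316738054554305/242484077809603940117660402752750309983134701869309180441833184178683110227968

The odd primes p ≤ 56 are [3, 5, 7, 11, 13, 17, 19, 23, 29, 31, 37, 41, 43, 47, 53]. For each, χ(p) = 1 if p ≡ 1 mod 4, χ(p) = −1 if p ≡ 3 mod 4. Taking (1 − χ(p)/p^5)^(-1) = p^5/(p^5 − χ(p)): (1 − (-1)/3^5)^(-1) · (1 − (1)/5^5)^(-1) · (1 − (-1)/7^5)^(-1) · (1 − (-1)/11^5)^(-1) · (1 − (1)/13^5)^(-1) · (1 − (1)/17^5)^(-1) · (1 − (-1)/19^5)^(-1) · (1 − (-1)/23^5)^(-1) · (1 − (1)/29^5)^(-1) · (1 − (-1)/31^5)^(-1) · (1 − (1)/37^5)^(-1) · (1 − (1)/41^5)^(-1) · (1 − (-1)/43^5)^(-1) · (1 − (-1)/47^5)^(-1) · (1 − (1)/53^5)^(-1) = 241552412610573346540717288090615330738043013683948985221451329316738054554305/242484077809603940117660402752750309983134701869309180441833184178683110227968.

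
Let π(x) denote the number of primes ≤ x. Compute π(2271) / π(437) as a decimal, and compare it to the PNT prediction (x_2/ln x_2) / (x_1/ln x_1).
π(2271)/π(437) = 337/84 ≈ 4.0119;  PNT prediction ≈ 4.0885.

π(437) = 84 and π(2271) = 337, so π(2271)/π(437) ≈ 4.0119. The PNT-predicted ratio is (2271/ln(2271)) / (437/ln(437)) ≈ 4.0885. The two agree to within a few percent, as expected.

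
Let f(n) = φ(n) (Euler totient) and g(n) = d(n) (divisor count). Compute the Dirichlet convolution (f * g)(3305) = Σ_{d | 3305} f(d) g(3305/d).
(φ * d)(3305) = 3972

Divisors of 3305: [1, 5, 661, 3305]. For each d | 3305:
  d = 1: φ(1) · d(3305/1) = 1 · 4 = 4
  d = 5: φ(5) · d(3305/5) = 4 · 2 = 8
  d = 661: φ(661) · d(3305/661) = 660 · 2 = 1320
  d = 3305: φ(3305) · d(3305/3305) = 2640 · 1 = 2640
Summing: (φ * d)(3305) = 4 + 8 + 1320 + 2640 = 3972.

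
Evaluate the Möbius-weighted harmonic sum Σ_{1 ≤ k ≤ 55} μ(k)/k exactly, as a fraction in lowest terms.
Σ μ(k)/k = -17255220085293371/10863052825730014910

Values of μ(k) for 1 ≤ k ≤ 55: μ(1) = 1, μ(2) = -1, μ(3) = -1, μ(5) = -1, μ(6) = 1, μ(7) = -1, μ(10) = 1, μ(11) = -1, μ(13) = -1, μ(14) = 1, μ(15) = 1, μ(17) = -1, μ(19) = -1, μ(21) = 1, μ(22) = 1, μ(23) = -1, μ(26) = 1, μ(29) = -1, μ(30) = -1, μ(31) = -1, μ(33) = 1, μ(34) = 1, μ(35) = 1, μ(37) = -1, μ(38) = 1, μ(39) = 1, μ(41) = -1, μ(42) = -1, μ(43) = -1, μ(46) = 1, μ(47) = -1, μ(51) = 1, μ(53) = -1, μ(55) = 1, with μ = 0 on non-squarefree integers. Summing μ(k)/k for k where μ(k) ≠ 0 gives -17255220085293371/10863052825730014910 ≈ -0.0016. (PNT ⟺ this sum → 0 as n → ∞.)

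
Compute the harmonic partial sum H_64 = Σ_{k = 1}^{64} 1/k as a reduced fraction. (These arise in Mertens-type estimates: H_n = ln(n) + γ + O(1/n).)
H_64 = 623171679694215690971693339/131362987122535807501262400

Direct summation: H_64 = 1 + 1/2 + ... + 1/64. The least common denominator is lcm(1, ..., 64) = 1182266884102822267511361600; over this denominator the numerator is 1182266884102822267511361600 + 591133442051411133755680800 + 394088961367607422503787200 + 295566721025705566877840400 + 236453376820564453502272320 + 197044480683803711251893600 + 168895269157546038215908800 + 147783360512852783438920200 + 131362987122535807501262400 + 118226688410282226751136160 + 107478807645711115228305600 + 98522240341901855625946800 + 90943606469447866731643200 + 84447634578773019107954400 + 78817792273521484500757440 + 73891680256426391719460100 + 69545110829577780441844800 + 65681493561267903750631200 + 62224572847516961447966400 + 59113344205141113375568080 + 56298423052515346071969600 + 53739403822855557614152800 + 51402908004470533370059200 + 49261120170950927812973400 + 47290675364112890700454464 + 45471803234723933365821600 + 43787662374178602500420800 + 42223817289386509553977200 + 40767823589752491983150400 + 39408896136760742250378720 + 38137641422671686048753600 + 36945840128213195859730050 + 35826269215237038409435200 + 34772555414788890220922400 + 33779053831509207643181760 + 32840746780633951875315600 + 31953159029806007230036800 + 31112286423758480723983200 + 30314535489815955577214400 + 29556672102570556687784040 + 28835777661044445549057600 + 28149211526257673035984800 + 27494578700065634128171200 + 26869701911427778807076400 + 26272597424507161500252480 + 25701454002235266685029600 + 25154614555379197181092800 + 24630560085475463906486700 + 24127895593935148316558400 + 23645337682056445350227232 + 23181703609859260147281600 + 22735901617361966682910800 + 22306922341562684292667200 + 21893831187089301250210400 + 21495761529142223045661120 + 21111908644693254776988600 + 20741524282505653815988800 + 20383911794876245991575200 + 20038421764454614703582400 + 19704448068380371125189360 + 19381424329554463401825600 + 19068820711335843024376800 + 18766141017505115357323200 + 18472920064106597929865025 = 5608545117247941218745240051, so H_64 = 5608545117247941218745240051/1182266884102822267511361600; reducing by gcd(5608545117247941218745240051, 1182266884102822267511361600) = 9 gives 623171679694215690971693339/131362987122535807501262400 ≈ 4.74389. (The PNT-adjacent estimate ln(64) + γ ≈ 4.73610 matches within O(1/n).)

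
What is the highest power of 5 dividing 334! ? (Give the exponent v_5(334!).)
v_5(334!) = 81

Legendre's formula: v_p(n!) = Σ_{k ≥ 1} ⌊n / p^k⌋. For p = 5, n = 334, the terms are:
  ⌊334/5^1⌋ = ⌊334/5⌋ = 66
  ⌊334/5^2⌋ = ⌊334/25⌋ = 13
  ⌊334/5^3⌋ = ⌊334/125⌋ = 2
(the next term ⌊334/5^4⌋ = 0, terminating the sum). Summing: v_5(334!) = 66 + 13 + 2 = 81.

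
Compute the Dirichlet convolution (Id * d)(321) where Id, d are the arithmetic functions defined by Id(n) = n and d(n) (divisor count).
(Id * d)(321) = 545

Divisors of 321: [1, 3, 107, 321]. For each d | 321:
  d = 1: Id(1) · d(321/1) = 1 · 4 = 4
  d = 3: Id(3) · d(321/3) = 3 · 2 = 6
  d = 107: Id(107) · d(321/107) = 107 · 2 = 214
  d = 321: Id(321) · d(321/321) = 321 · 1 = 321
Summing: (Id * d)(321) = 4 + 6 + 214 + 321 = 545.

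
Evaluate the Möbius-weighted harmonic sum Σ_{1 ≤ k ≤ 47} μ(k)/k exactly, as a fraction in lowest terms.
Σ μ(k)/k = -12611493192339623/614889782588491410

Values of μ(k) for 1 ≤ k ≤ 47: μ(1) = 1, μ(2) = -1, μ(3) = -1, μ(5) = -1, μ(6) = 1, μ(7) = -1, μ(10) = 1, μ(11) = -1, μ(13) = -1, μ(14) = 1, μ(15) = 1, μ(17) = -1, μ(19) = -1, μ(21) = 1, μ(22) = 1, μ(23) = -1, μ(26) = 1, μ(29) = -1, μ(30) = -1, μ(31) = -1, μ(33) = 1, μ(34) = 1, μ(35) = 1, μ(37) = -1, μ(38) = 1, μ(39) = 1, μ(41) = -1, μ(42) = -1, μ(43) = -1, μ(46) = 1, μ(47) = -1, with μ = 0 on non-squarefree integers. Summing μ(k)/k for k where μ(k) ≠ 0 gives -12611493192339623/614889782588491410 ≈ -0.0205. (PNT ⟺ this sum → 0 as n → ∞.)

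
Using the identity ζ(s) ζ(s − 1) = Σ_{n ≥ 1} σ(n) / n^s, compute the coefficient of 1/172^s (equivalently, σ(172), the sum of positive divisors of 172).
σ(172) = 308

In the product (Σ m^0/m^s)(Σ k / k^s) = Σ (Σ_{d | n} d) / n^s, the coefficient of 1/n^s is σ(n) = Σ_{d | n} d. For n = 172, divisors are [1, 2, 4, 43, 86, 172]; summing: σ(172) = 308.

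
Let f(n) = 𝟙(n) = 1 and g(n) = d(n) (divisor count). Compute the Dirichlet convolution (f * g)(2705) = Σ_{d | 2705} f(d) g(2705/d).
(𝟙 * d)(2705) = 9

Divisors of 2705: [1, 5, 541, 2705]. For each d | 2705:
  d = 1: 𝟙(1) · d(2705/1) = 1 · 4 = 4
  d = 5: 𝟙(5) · d(2705/5) = 1 · 2 = 2
  d = 541: 𝟙(541) · d(2705/541) = 1 · 2 = 2
  d = 2705: 𝟙(2705) · d(2705/2705) = 1 · 1 = 1
Summing: (𝟙 * d)(2705) = 4 + 2 + 2 + 1 = 9.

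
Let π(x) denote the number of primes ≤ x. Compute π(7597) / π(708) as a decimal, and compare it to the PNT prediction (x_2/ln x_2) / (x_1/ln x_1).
π(7597)/π(708) = 965/126 ≈ 7.6587;  PNT prediction ≈ 7.8805.

π(708) = 126 and π(7597) = 965, so π(7597)/π(708) ≈ 7.6587. The PNT-predicted ratio is (7597/ln(7597)) / (708/ln(708)) ≈ 7.8805. The two agree to within a few percent, as expected.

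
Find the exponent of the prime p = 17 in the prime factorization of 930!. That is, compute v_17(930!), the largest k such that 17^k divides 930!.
v_17(930!) = 57

Legendre's formula: v_p(n!) = Σ_{k ≥ 1} ⌊n / p^k⌋. For p = 17, n = 930, the terms are:
  ⌊930/17^1⌋ = ⌊930/17⌋ = 54
  ⌊930/17^2⌋ = ⌊930/289⌋ = 3
(the next term ⌊930/17^3⌋ = 0, terminating the sum). Summing: v_17(930!) = 54 + 3 = 57.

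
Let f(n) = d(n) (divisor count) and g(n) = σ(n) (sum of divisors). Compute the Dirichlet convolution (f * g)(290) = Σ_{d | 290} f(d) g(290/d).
(d * σ)(290) = 1280

Divisors of 290: [1, 2, 5, 10, 29, 58, 145, 290]. For each d | 290:
  d = 1: d(1) · σ(290/1) = 1 · 540 = 540
  d = 2: d(2) · σ(290/2) = 2 · 180 = 360
  d = 5: d(5) · σ(290/5) = 2 · 90 = 180
  d = 10: d(10) · σ(290/10) = 4 · 30 = 120
  d = 29: d(29) · σ(290/29) = 2 · 18 = 36
  d = 58: d(58) · σ(290/58) = 4 · 6 = 24
  d = 145: d(145) · σ(290/145) = 4 · 3 = 12
  d = 290: d(290) · σ(290/290) = 8 · 1 = 8
Summing: (d * σ)(290) = 540 + 360 + 180 + 120 + 36 + 24 + 12 + 8 = 1280.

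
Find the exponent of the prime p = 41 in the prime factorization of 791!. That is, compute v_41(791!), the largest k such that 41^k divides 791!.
v_41(791!) = 19

Legendre's formula: v_p(n!) = Σ_{k ≥ 1} ⌊n / p^k⌋. For p = 41, n = 791, the terms are:
  ⌊791/41^1⌋ = ⌊791/41⌋ = 19
(the next term ⌊791/41^2⌋ = 0, terminating the sum). Summing: v_41(791!) = 19 = 19.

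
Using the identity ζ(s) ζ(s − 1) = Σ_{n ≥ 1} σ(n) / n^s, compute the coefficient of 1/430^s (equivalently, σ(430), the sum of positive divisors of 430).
σ(430) = 792

In the product (Σ m^0/m^s)(Σ k / k^s) = Σ (Σ_{d | n} d) / n^s, the coefficient of 1/n^s is σ(n) = Σ_{d | n} d. For n = 430, divisors are [1, 2, 5, 10, 43, 86, 215, 430]; summing: σ(430) = 792.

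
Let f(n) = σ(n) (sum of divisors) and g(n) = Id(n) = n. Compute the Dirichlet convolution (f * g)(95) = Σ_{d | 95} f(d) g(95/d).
(σ * Id)(95) = 429

Divisors of 95: [1, 5, 19, 95]. For each d | 95:
  d = 1: σ(1) · Id(95/1) = 1 · 95 = 95
  d = 5: σ(5) · Id(95/5) = 6 · 19 = 114
  d = 19: σ(19) · Id(95/19) = 20 · 5 = 100
  d = 95: σ(95) · Id(95/95) = 120 · 1 = 120
Summing: (σ * Id)(95) = 95 + 114 + 100 + 120 = 429.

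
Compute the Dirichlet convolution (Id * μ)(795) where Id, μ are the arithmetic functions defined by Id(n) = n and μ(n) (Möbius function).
(Id * μ)(795) = 416

Divisors of 795: [1, 3, 5, 15, 53, 159, 265, 795]. For each d | 795:
  d = 1: Id(1) · μ(795/1) = 1 · -1 = -1
  d = 3: Id(3) · μ(795/3) = 3 · 1 = 3
  d = 5: Id(5) · μ(795/5) = 5 · 1 = 5
  d = 15: Id(15) · μ(795/15) = 15 · -1 = -15
  d = 53: Id(53) · μ(795/53) = 53 · 1 = 53
  d = 159: Id(159) · μ(795/159) = 159 · -1 = -159
  d = 265: Id(265) · μ(795/265) = 265 · -1 = -265
  d = 795: Id(795) · μ(795/795) = 795 · 1 = 795
Summing: (Id * μ)(795) = -1 + 3 + 5 + -15 + 53 + -159 + -265 + 795 = 416.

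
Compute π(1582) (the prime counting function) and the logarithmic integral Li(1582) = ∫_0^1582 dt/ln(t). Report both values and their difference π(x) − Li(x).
π(1582) = 249;  Li(1582) ≈ 258.98;  π(x) − Li(x) ≈ -9.98.

Direct count of primes ≤ 1582 gives π(1582) = 249. Numerical evaluation of the logarithmic integral gives Li(1582) ≈ 258.98. The difference π(x) − Li(x) ≈ -9.98 is typically negative for small/moderate x (Li(x) overestimates), though Littlewood's theorem shows this sign changes infinitely often.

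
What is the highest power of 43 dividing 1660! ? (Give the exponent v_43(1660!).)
v_43(1660!) = 38

Legendre's formula: v_p(n!) = Σ_{k ≥ 1} ⌊n / p^k⌋. For p = 43, n = 1660, the terms are:
  ⌊1660/43^1⌋ = ⌊1660/43⌋ = 38
(the next term ⌊1660/43^2⌋ = 0, terminating the sum). Summing: v_43(1660!) = 38 = 38.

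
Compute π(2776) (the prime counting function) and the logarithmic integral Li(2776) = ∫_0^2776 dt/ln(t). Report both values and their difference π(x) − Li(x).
π(2776) = 403;  Li(2776) ≈ 414.65;  π(x) − Li(x) ≈ -11.65.

Direct count of primes ≤ 2776 gives π(2776) = 403. Numerical evaluation of the logarithmic integral gives Li(2776) ≈ 414.65. The difference π(x) − Li(x) ≈ -11.65 is typically negative for small/moderate x (Li(x) overestimates), though Littlewood's theorem shows this sign changes infinitely often.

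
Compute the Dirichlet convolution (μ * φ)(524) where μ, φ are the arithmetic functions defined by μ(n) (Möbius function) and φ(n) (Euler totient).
(μ * φ)(524) = 129

Divisors of 524: [1, 2, 4, 131, 262, 524]. For each d | 524:
  d = 1: μ(1) · φ(524/1) = 1 · 260 = 260
  d = 2: μ(2) · φ(524/2) = -1 · 130 = -130
  d = 4: μ(4) · φ(524/4) = 0 · 130 = 0
  d = 131: μ(131) · φ(524/131) = -1 · 2 = -2
  d = 262: μ(262) · φ(524/262) = 1 · 1 = 1
  d = 524: μ(524) · φ(524/524) = 0 · 1 = 0
Summing: (μ * φ)(524) = 260 + -130 + 0 + -2 + 1 + 0 = 129.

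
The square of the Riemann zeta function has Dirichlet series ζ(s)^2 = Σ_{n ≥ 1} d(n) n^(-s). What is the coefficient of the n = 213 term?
d(213) = 4

ζ(s)^2 = (Σ 1/m^s)(Σ 1/k^s). The coefficient of 1/n^s in the product is the number of ordered pairs (m, k) with mk = n, which equals d(n). For n = 213, divisors are [1, 3, 71, 213], so d(213) = 4.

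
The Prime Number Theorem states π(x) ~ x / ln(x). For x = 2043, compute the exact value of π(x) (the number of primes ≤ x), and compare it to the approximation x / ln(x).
π(2043) = 309;  x/ln(x) ≈ 268.03;  relative error ≈ 13.26%.

Directly count primes up to 2043: π(2043) = 309. The PNT approximation gives 2043/ln(2043) ≈ 2043/7.62217 ≈ 268.03. Relative error (π(x) − x/ln(x)) / π(x) ≈ 13.26%; the approximation is known to undercount slightly (Li(x) is a better estimate).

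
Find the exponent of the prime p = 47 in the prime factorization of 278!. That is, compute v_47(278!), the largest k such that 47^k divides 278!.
v_47(278!) = 5

Legendre's formula: v_p(n!) = Σ_{k ≥ 1} ⌊n / p^k⌋. For p = 47, n = 278, the terms are:
  ⌊278/47^1⌋ = ⌊278/47⌋ = 5
(the next term ⌊278/47^2⌋ = 0, terminating the sum). Summing: v_47(278!) = 5 = 5.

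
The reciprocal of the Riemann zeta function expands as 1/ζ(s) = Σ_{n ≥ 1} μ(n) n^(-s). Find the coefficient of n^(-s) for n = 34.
μ(34) = 1

Factor n = 34 = 2 · 17. μ(n) = 0 if any exponent ≥ 2 (not squarefree); otherwise μ(n) = (−1)^{ω(n)} where ω(n) is the number of distinct prime factors. Applying: μ(34) = 1.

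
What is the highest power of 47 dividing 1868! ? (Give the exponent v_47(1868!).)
v_47(1868!) = 39

Legendre's formula: v_p(n!) = Σ_{k ≥ 1} ⌊n / p^k⌋. For p = 47, n = 1868, the terms are:
  ⌊1868/47^1⌋ = ⌊1868/47⌋ = 39
(the next term ⌊1868/47^2⌋ = 0, terminating the sum). Summing: v_47(1868!) = 39 = 39.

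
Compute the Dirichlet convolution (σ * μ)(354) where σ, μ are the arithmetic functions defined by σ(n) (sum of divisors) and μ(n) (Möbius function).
(σ * μ)(354) = 354

Divisors of 354: [1, 2, 3, 6, 59, 118, 177, 354]. For each d | 354:
  d = 1: σ(1) · μ(354/1) = 1 · -1 = -1
  d = 2: σ(2) · μ(354/2) = 3 · 1 = 3
  d = 3: σ(3) · μ(354/3) = 4 · 1 = 4
  d = 6: σ(6) · μ(354/6) = 12 · -1 = -12
  d = 59: σ(59) · μ(354/59) = 60 · 1 = 60
  d = 118: σ(118) · μ(354/118) = 180 · -1 = -180
  d = 177: σ(177) · μ(354/177) = 240 · -1 = -240
  d = 354: σ(354) · μ(354/354) = 720 · 1 = 720
Summing: (σ * μ)(354) = -1 + 3 + 4 + -12 + 60 + -180 + -240 + 720 = 354.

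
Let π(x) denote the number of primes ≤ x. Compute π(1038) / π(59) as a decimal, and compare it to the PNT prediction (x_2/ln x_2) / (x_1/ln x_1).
π(1038)/π(59) = 174/17 ≈ 10.2353;  PNT prediction ≈ 10.3292.

π(59) = 17 and π(1038) = 174, so π(1038)/π(59) ≈ 10.2353. The PNT-predicted ratio is (1038/ln(1038)) / (59/ln(59)) ≈ 10.3292. The two agree to within a few percent, as expected.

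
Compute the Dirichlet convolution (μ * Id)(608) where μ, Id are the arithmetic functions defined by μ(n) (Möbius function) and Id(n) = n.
(μ * Id)(608) = 288

Divisors of 608: [1, 2, 4, 8, 16, 19, 32, 38, 76, 152, 304, 608]. For each d | 608:
  d = 1: μ(1) · Id(608/1) = 1 · 608 = 608
  d = 2: μ(2) · Id(608/2) = -1 · 304 = -304
  d = 4: μ(4) · Id(608/4) = 0 · 152 = 0
  d = 8: μ(8) · Id(608/8) = 0 · 76 = 0
  d = 16: μ(16) · Id(608/16) = 0 · 38 = 0
  d = 19: μ(19) · Id(608/19) = -1 · 32 = -32
  d = 32: μ(32) · Id(608/32) = 0 · 19 = 0
  d = 38: μ(38) · Id(608/38) = 1 · 16 = 16
  d = 76: μ(76) · Id(608/76) = 0 · 8 = 0
  d = 152: μ(152) · Id(608/152) = 0 · 4 = 0
  d = 304: μ(304) · Id(608/304) = 0 · 2 = 0
  d = 608: μ(608) · Id(608/608) = 0 · 1 = 0
Summing: (μ * Id)(608) = 608 + -304 + 0 + 0 + 0 + -32 + 0 + 16 + 0 + 0 + 0 + 0 = 288.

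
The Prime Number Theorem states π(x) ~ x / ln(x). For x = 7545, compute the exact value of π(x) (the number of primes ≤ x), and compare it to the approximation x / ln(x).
π(7545) = 956;  x/ln(x) ≈ 845.03;  relative error ≈ 11.61%.

Directly count primes up to 7545: π(7545) = 956. The PNT approximation gives 7545/ln(7545) ≈ 7545/8.92864 ≈ 845.03. Relative error (π(x) − x/ln(x)) / π(x) ≈ 11.61%; the approximation is known to undercount slightly (Li(x) is a better estimate).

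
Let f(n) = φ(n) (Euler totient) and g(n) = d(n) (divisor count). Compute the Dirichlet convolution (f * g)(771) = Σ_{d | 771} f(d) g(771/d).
(φ * d)(771) = 1032

Divisors of 771: [1, 3, 257, 771]. For each d | 771:
  d = 1: φ(1) · d(771/1) = 1 · 4 = 4
  d = 3: φ(3) · d(771/3) = 2 · 2 = 4
  d = 257: φ(257) · d(771/257) = 256 · 2 = 512
  d = 771: φ(771) · d(771/771) = 512 · 1 = 512
Summing: (φ * d)(771) = 4 + 4 + 512 + 512 = 1032.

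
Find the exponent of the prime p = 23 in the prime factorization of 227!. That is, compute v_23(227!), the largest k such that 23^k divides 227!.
v_23(227!) = 9

Legendre's formula: v_p(n!) = Σ_{k ≥ 1} ⌊n / p^k⌋. For p = 23, n = 227, the terms are:
  ⌊227/23^1⌋ = ⌊227/23⌋ = 9
(the next term ⌊227/23^2⌋ = 0, terminating the sum). Summing: v_23(227!) = 9 = 9.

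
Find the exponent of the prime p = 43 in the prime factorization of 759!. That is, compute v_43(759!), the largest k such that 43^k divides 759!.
v_43(759!) = 17

Legendre's formula: v_p(n!) = Σ_{k ≥ 1} ⌊n / p^k⌋. For p = 43, n = 759, the terms are:
  ⌊759/43^1⌋ = ⌊759/43⌋ = 17
(the next term ⌊759/43^2⌋ = 0, terminating the sum). Summing: v_43(759!) = 17 = 17.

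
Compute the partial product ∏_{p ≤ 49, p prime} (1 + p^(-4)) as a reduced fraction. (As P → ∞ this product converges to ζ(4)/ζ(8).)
∏ = 47811026860845170938198805915402199301066734558460286583378224128/44354583229145063659978971326989541656878007876738536067589135625

The primes p ≤ 49 are [2, 3, 5, 7, 11, 13, 17, 19, 23, 29, 31, 37, 41, 43, 47]. For each, (1 + 1/p^4) = (p^4 + 1)/p^4. Multiplying these fractions over p ∈ [2, 3, 5, 7, 11, 13, 17, 19, 23, 29, 31, 37, 41, 43, 47] gives 47811026860845170938198805915402199301066734558460286583378224128/44354583229145063659978971326989541656878007876738536067589135625. (In the limit P → ∞ this tends to ζ(4)/ζ(8).)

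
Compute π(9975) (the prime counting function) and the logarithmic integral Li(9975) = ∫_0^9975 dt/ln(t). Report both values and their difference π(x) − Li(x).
π(9975) = 1229;  Li(9975) ≈ 1243.42;  π(x) − Li(x) ≈ -14.42.

Direct count of primes ≤ 9975 gives π(9975) = 1229. Numerical evaluation of the logarithmic integral gives Li(9975) ≈ 1243.42. The difference π(x) − Li(x) ≈ -14.42 is typically negative for small/moderate x (Li(x) overestimates), though Littlewood's theorem shows this sign changes infinitely often.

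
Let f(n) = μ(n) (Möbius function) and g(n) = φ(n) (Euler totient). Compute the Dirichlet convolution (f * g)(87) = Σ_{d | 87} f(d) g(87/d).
(μ * φ)(87) = 27

Divisors of 87: [1, 3, 29, 87]. For each d | 87:
  d = 1: μ(1) · φ(87/1) = 1 · 56 = 56
  d = 3: μ(3) · φ(87/3) = -1 · 28 = -28
  d = 29: μ(29) · φ(87/29) = -1 · 2 = -2
  d = 87: μ(87) · φ(87/87) = 1 · 1 = 1
Summing: (μ * φ)(87) = 56 + -28 + -2 + 1 = 27.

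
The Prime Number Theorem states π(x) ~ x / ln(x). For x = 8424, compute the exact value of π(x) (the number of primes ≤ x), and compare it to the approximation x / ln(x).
π(8424) = 1053;  x/ln(x) ≈ 931.98;  relative error ≈ 11.49%.

Directly count primes up to 8424: π(8424) = 1053. The PNT approximation gives 8424/ln(8424) ≈ 8424/9.03884 ≈ 931.98. Relative error (π(x) − x/ln(x)) / π(x) ≈ 11.49%; the approximation is known to undercount slightly (Li(x) is a better estimate).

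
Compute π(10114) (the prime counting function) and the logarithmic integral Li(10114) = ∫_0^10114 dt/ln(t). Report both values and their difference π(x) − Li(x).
π(10114) = 1242;  Li(10114) ≈ 1258.51;  π(x) − Li(x) ≈ -16.51.

Direct count of primes ≤ 10114 gives π(10114) = 1242. Numerical evaluation of the logarithmic integral gives Li(10114) ≈ 1258.51. The difference π(x) − Li(x) ≈ -16.51 is typically negative for small/moderate x (Li(x) overestimates), though Littlewood's theorem shows this sign changes infinitely often.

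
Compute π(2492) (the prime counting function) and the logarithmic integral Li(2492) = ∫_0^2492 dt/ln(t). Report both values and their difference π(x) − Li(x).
π(2492) = 367;  Li(2492) ≈ 378.59;  π(x) − Li(x) ≈ -11.59.

Direct count of primes ≤ 2492 gives π(2492) = 367. Numerical evaluation of the logarithmic integral gives Li(2492) ≈ 378.59. The difference π(x) − Li(x) ≈ -11.59 is typically negative for small/moderate x (Li(x) overestimates), though Littlewood's theorem shows this sign changes infinitely often.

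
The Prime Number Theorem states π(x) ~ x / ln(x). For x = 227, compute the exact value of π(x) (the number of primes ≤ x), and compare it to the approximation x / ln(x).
π(227) = 49;  x/ln(x) ≈ 41.84;  relative error ≈ 14.60%.

Directly count primes up to 227: π(227) = 49. The PNT approximation gives 227/ln(227) ≈ 227/5.42495 ≈ 41.84. Relative error (π(x) − x/ln(x)) / π(x) ≈ 14.60%; the approximation is known to undercount slightly (Li(x) is a better estimate).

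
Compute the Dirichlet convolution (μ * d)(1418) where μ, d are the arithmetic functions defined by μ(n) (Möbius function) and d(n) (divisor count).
(μ * d)(1418) = 1

Divisors of 1418: [1, 2, 709, 1418]. For each d | 1418:
  d = 1: μ(1) · d(1418/1) = 1 · 4 = 4
  d = 2: μ(2) · d(1418/2) = -1 · 2 = -2
  d = 709: μ(709) · d(1418/709) = -1 · 2 = -2
  d = 1418: μ(1418) · d(1418/1418) = 1 · 1 = 1
Summing: (μ * d)(1418) = 4 + -2 + -2 + 1 = 1.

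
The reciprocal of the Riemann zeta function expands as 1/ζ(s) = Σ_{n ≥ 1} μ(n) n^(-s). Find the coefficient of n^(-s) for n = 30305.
μ(30305) = 1

Factor n = 30305 = 5 · 11 · 19 · 29. μ(n) = 0 if any exponent ≥ 2 (not squarefree); otherwise μ(n) = (−1)^{ω(n)} where ω(n) is the number of distinct prime factors. Applying: μ(30305) = 1.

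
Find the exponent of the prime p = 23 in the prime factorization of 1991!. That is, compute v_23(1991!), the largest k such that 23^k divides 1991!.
v_23(1991!) = 89

Legendre's formula: v_p(n!) = Σ_{k ≥ 1} ⌊n / p^k⌋. For p = 23, n = 1991, the terms are:
  ⌊1991/23^1⌋ = ⌊1991/23⌋ = 86
  ⌊1991/23^2⌋ = ⌊1991/529⌋ = 3
(the next term ⌊1991/23^3⌋ = 0, terminating the sum). Summing: v_23(1991!) = 86 + 3 = 89.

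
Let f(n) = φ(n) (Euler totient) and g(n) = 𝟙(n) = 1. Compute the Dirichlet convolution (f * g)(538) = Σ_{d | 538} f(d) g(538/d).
(φ * 𝟙)(538) = 538

Divisors of 538: [1, 2, 269, 538]. For each d | 538:
  d = 1: φ(1) · 𝟙(538/1) = 1 · 1 = 1
  d = 2: φ(2) · 𝟙(538/2) = 1 · 1 = 1
  d = 269: φ(269) · 𝟙(538/269) = 268 · 1 = 268
  d = 538: φ(538) · 𝟙(538/538) = 268 · 1 = 268
Summing: (φ * 𝟙)(538) = 1 + 1 + 268 + 268 = 538.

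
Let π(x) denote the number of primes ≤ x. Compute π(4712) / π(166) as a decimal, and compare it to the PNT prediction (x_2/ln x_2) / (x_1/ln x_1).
π(4712)/π(166) = 635/38 ≈ 16.7105;  PNT prediction ≈ 17.1564.

π(166) = 38 and π(4712) = 635, so π(4712)/π(166) ≈ 16.7105. The PNT-predicted ratio is (4712/ln(4712)) / (166/ln(166)) ≈ 17.1564. The two agree to within a few percent, as expected.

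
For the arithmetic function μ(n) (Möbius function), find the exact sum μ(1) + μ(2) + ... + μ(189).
Σ_{n ≤ 189} μ(n) = -3

Compute μ(n) for each 1 ≤ n ≤ 189: μ(1) = 1, μ(2) = -1, μ(3) = -1, μ(4) = 0, μ(5) = -1, μ(6) = 1, μ(7) = -1, μ(8) = 0, μ(9) = 0, μ(10) = 1, μ(11) = -1, μ(12) = 0, μ(13) = -1, μ(14) = 1, μ(15) = 1, μ(16) = 0, μ(17) = -1, μ(18) = 0, μ(19) = -1, μ(20) = 0, μ(21) = 1, μ(22) = 1, μ(23) = -1, μ(24) = 0, μ(25) = 0, μ(26) = 1, μ(27) = 0, μ(28) = 0, μ(29) = -1, μ(30) = -1, μ(31) = -1, μ(32) = 0, μ(33) = 1, μ(34) = 1, μ(35) = 1, μ(36) = 0, μ(37) = -1, μ(38) = 1, μ(39) = 1, μ(40) = 0, μ(41) = -1, μ(42) = -1, μ(43) = -1, μ(44) = 0, μ(45) = 0, μ(46) = 1, μ(47) = -1, μ(48) = 0, μ(49) = 0, μ(50) = 0, μ(51) = 1, μ(52) = 0, μ(53) = -1, μ(54) = 0, μ(55) = 1, μ(56) = 0, μ(57) = 1, μ(58) = 1, μ(59) = -1, μ(60) = 0, μ(61) = -1, μ(62) = 1, μ(63) = 0, μ(64) = 0, μ(65) = 1, μ(66) = -1, μ(67) = -1, μ(68) = 0, μ(69) = 1, μ(70) = -1, μ(71) = -1, μ(72) = 0, μ(73) = -1, μ(74) = 1, μ(75) = 0, μ(76) = 0, μ(77) = 1, μ(78) = -1, μ(79) = -1, μ(80) = 0, μ(81) = 0, μ(82) = 1, μ(83) = -1, μ(84) = 0, μ(85) = 1, μ(86) = 1, μ(87) = 1, μ(88) = 0, μ(89) = -1, μ(90) = 0, μ(91) = 1, μ(92) = 0, μ(93) = 1, μ(94) = 1, μ(95) = 1, μ(96) = 0, μ(97) = -1, μ(98) = 0, μ(99) = 0, μ(100) = 0, μ(101) = -1, μ(102) = -1, μ(103) = -1, μ(104) = 0, μ(105) = -1, μ(106) = 1, μ(107) = -1, μ(108) = 0, μ(109) = -1, μ(110) = -1, μ(111) = 1, μ(112) = 0, μ(113) = -1, μ(114) = -1, μ(115) = 1, μ(116) = 0, μ(117) = 0, μ(118) = 1, μ(119) = 1, μ(120) = 0, μ(121) = 0, μ(122) = 1, μ(123) = 1, μ(124) = 0, μ(125) = 0, μ(126) = 0, μ(127) = -1, μ(128) = 0, μ(129) = 1, μ(130) = -1, μ(131) = -1, μ(132) = 0, μ(133) = 1, μ(134) = 1, μ(135) = 0, μ(136) = 0, μ(137) = -1, μ(138) = -1, μ(139) = -1, μ(140) = 0, μ(141) = 1, μ(142) = 1, μ(143) = 1, μ(144) = 0, μ(145) = 1, μ(146) = 1, μ(147) = 0, μ(148) = 0, μ(149) = -1, μ(150) = 0, μ(151) = -1, μ(152) = 0, μ(153) = 0, μ(154) = -1, μ(155) = 1, μ(156) = 0, μ(157) = -1, μ(158) = 1, μ(159) = 1, μ(160) = 0, μ(161) = 1, μ(162) = 0, μ(163) = -1, μ(164) = 0, μ(165) = -1, μ(166) = 1, μ(167) = -1, μ(168) = 0, μ(169) = 0, μ(170) = -1, μ(171) = 0, μ(172) = 0, μ(173) = -1, μ(174) = -1, μ(175) = 0, μ(176) = 0, μ(177) = 1, μ(178) = 1, μ(179) = -1, μ(180) = 0, μ(181) = -1, μ(182) = -1, μ(183) = 1, μ(184) = 0, μ(185) = 1, μ(186) = -1, μ(187) = 1, μ(188) = 0, μ(189) = 0. Summing all 189 values: -3. (Mertens function M(x) = Σ_{n ≤ x} μ(n); on average M(x) should be small (PNT ⟺ M(x) = o(x)).)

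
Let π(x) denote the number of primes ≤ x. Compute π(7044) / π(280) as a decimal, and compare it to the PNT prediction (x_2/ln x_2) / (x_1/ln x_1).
π(7044)/π(280) = 906/59 ≈ 15.3559;  PNT prediction ≈ 15.9996.

π(280) = 59 and π(7044) = 906, so π(7044)/π(280) ≈ 15.3559. The PNT-predicted ratio is (7044/ln(7044)) / (280/ln(280)) ≈ 15.9996. The two agree to within a few percent, as expected.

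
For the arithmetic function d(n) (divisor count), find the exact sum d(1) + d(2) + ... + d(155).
Σ_{n ≤ 155} d(n) = 808

Compute d(n) for each 1 ≤ n ≤ 155: d(1) = 1, d(2) = 2, d(3) = 2, d(4) = 3, d(5) = 2, d(6) = 4, d(7) = 2, d(8) = 4, d(9) = 3, d(10) = 4, d(11) = 2, d(12) = 6, d(13) = 2, d(14) = 4, d(15) = 4, d(16) = 5, d(17) = 2, d(18) = 6, d(19) = 2, d(20) = 6, d(21) = 4, d(22) = 4, d(23) = 2, d(24) = 8, d(25) = 3, d(26) = 4, d(27) = 4, d(28) = 6, d(29) = 2, d(30) = 8, d(31) = 2, d(32) = 6, d(33) = 4, d(34) = 4, d(35) = 4, d(36) = 9, d(37) = 2, d(38) = 4, d(39) = 4, d(40) = 8, d(41) = 2, d(42) = 8, d(43) = 2, d(44) = 6, d(45) = 6, d(46) = 4, d(47) = 2, d(48) = 10, d(49) = 3, d(50) = 6, d(51) = 4, d(52) = 6, d(53) = 2, d(54) = 8, d(55) = 4, d(56) = 8, d(57) = 4, d(58) = 4, d(59) = 2, d(60) = 12, d(61) = 2, d(62) = 4, d(63) = 6, d(64) = 7, d(65) = 4, d(66) = 8, d(67) = 2, d(68) = 6, d(69) = 4, d(70) = 8, d(71) = 2, d(72) = 12, d(73) = 2, d(74) = 4, d(75) = 6, d(76) = 6, d(77) = 4, d(78) = 8, d(79) = 2, d(80) = 10, d(81) = 5, d(82) = 4, d(83) = 2, d(84) = 12, d(85) = 4, d(86) = 4, d(87) = 4, d(88) = 8, d(89) = 2, d(90) = 12, d(91) = 4, d(92) = 6, d(93) = 4, d(94) = 4, d(95) = 4, d(96) = 12, d(97) = 2, d(98) = 6, d(99) = 6, d(100) = 9, d(101) = 2, d(102) = 8, d(103) = 2, d(104) = 8, d(105) = 8, d(106) = 4, d(107) = 2, d(108) = 12, d(109) = 2, d(110) = 8, d(111) = 4, d(112) = 10, d(113) = 2, d(114) = 8, d(115) = 4, d(116) = 6, d(117) = 6, d(118) = 4, d(119) = 4, d(120) = 16, d(121) = 3, d(122) = 4, d(123) = 4, d(124) = 6, d(125) = 4, d(126) = 12, d(127) = 2, d(128) = 8, d(129) = 4, d(130) = 8, d(131) = 2, d(132) = 12, d(133) = 4, d(134) = 4, d(135) = 8, d(136) = 8, d(137) = 2, d(138) = 8, d(139) = 2, d(140) = 12, d(141) = 4, d(142) = 4, d(143) = 4, d(144) = 15, d(145) = 4, d(146) = 4, d(147) = 6, d(148) = 6, d(149) = 2, d(150) = 12, d(151) = 2, d(152) = 8, d(153) = 6, d(154) = 8, d(155) = 4. Summing all 155 values: 808. (Dirichlet's divisor formula: Σ_{n ≤ x} d(n) = x ln(x) + (2γ − 1) x + O(√x). For x = 155, the asymptotic estimate is ≈ 805.67.)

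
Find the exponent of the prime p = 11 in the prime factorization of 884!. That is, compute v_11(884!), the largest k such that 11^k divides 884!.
v_11(884!) = 87

Legendre's formula: v_p(n!) = Σ_{k ≥ 1} ⌊n / p^k⌋. For p = 11, n = 884, the terms are:
  ⌊884/11^1⌋ = ⌊884/11⌋ = 80
  ⌊884/11^2⌋ = ⌊884/121⌋ = 7
(the next term ⌊884/11^3⌋ = 0, terminating the sum). Summing: v_11(884!) = 80 + 7 = 87.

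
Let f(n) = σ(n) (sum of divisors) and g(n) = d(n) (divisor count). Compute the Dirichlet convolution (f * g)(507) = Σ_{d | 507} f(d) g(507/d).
(σ * d)(507) = 1284

Divisors of 507: [1, 3, 13, 39, 169, 507]. For each d | 507:
  d = 1: σ(1) · d(507/1) = 1 · 6 = 6
  d = 3: σ(3) · d(507/3) = 4 · 3 = 12
  d = 13: σ(13) · d(507/13) = 14 · 4 = 56
  d = 39: σ(39) · d(507/39) = 56 · 2 = 112
  d = 169: σ(169) · d(507/169) = 183 · 2 = 366
  d = 507: σ(507) · d(507/507) = 732 · 1 = 732
Summing: (σ * d)(507) = 6 + 12 + 56 + 112 + 366 + 732 = 1284.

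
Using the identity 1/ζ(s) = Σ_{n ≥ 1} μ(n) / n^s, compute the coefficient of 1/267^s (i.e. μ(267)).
μ(267) = 1

Factor n = 267 = 3 · 89. μ(n) = 0 if any exponent ≥ 2 (not squarefree); otherwise μ(n) = (−1)^{ω(n)} where ω(n) is the number of distinct prime factors. Applying: μ(267) = 1.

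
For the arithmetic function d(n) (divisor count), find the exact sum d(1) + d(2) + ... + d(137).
Σ_{n ≤ 137} d(n) = 697

Compute d(n) for each 1 ≤ n ≤ 137: d(1) = 1, d(2) = 2, d(3) = 2, d(4) = 3, d(5) = 2, d(6) = 4, d(7) = 2, d(8) = 4, d(9) = 3, d(10) = 4, d(11) = 2, d(12) = 6, d(13) = 2, d(14) = 4, d(15) = 4, d(16) = 5, d(17) = 2, d(18) = 6, d(19) = 2, d(20) = 6, d(21) = 4, d(22) = 4, d(23) = 2, d(24) = 8, d(25) = 3, d(26) = 4, d(27) = 4, d(28) = 6, d(29) = 2, d(30) = 8, d(31) = 2, d(32) = 6, d(33) = 4, d(34) = 4, d(35) = 4, d(36) = 9, d(37) = 2, d(38) = 4, d(39) = 4, d(40) = 8, d(41) = 2, d(42) = 8, d(43) = 2, d(44) = 6, d(45) = 6, d(46) = 4, d(47) = 2, d(48) = 10, d(49) = 3, d(50) = 6, d(51) = 4, d(52) = 6, d(53) = 2, d(54) = 8, d(55) = 4, d(56) = 8, d(57) = 4, d(58) = 4, d(59) = 2, d(60) = 12, d(61) = 2, d(62) = 4, d(63) = 6, d(64) = 7, d(65) = 4, d(66) = 8, d(67) = 2, d(68) = 6, d(69) = 4, d(70) = 8, d(71) = 2, d(72) = 12, d(73) = 2, d(74) = 4, d(75) = 6, d(76) = 6, d(77) = 4, d(78) = 8, d(79) = 2, d(80) = 10, d(81) = 5, d(82) = 4, d(83) = 2, d(84) = 12, d(85) = 4, d(86) = 4, d(87) = 4, d(88) = 8, d(89) = 2, d(90) = 12, d(91) = 4, d(92) = 6, d(93) = 4, d(94) = 4, d(95) = 4, d(96) = 12, d(97) = 2, d(98) = 6, d(99) = 6, d(100) = 9, d(101) = 2, d(102) = 8, d(103) = 2, d(104) = 8, d(105) = 8, d(106) = 4, d(107) = 2, d(108) = 12, d(109) = 2, d(110) = 8, d(111) = 4, d(112) = 10, d(113) = 2, d(114) = 8, d(115) = 4, d(116) = 6, d(117) = 6, d(118) = 4, d(119) = 4, d(120) = 16, d(121) = 3, d(122) = 4, d(123) = 4, d(124) = 6, d(125) = 4, d(126) = 12, d(127) = 2, d(128) = 8, d(129) = 4, d(130) = 8, d(131) = 2, d(132) = 12, d(133) = 4, d(134) = 4, d(135) = 8, d(136) = 8, d(137) = 2. Summing all 137 values: 697. (Dirichlet's divisor formula: Σ_{n ≤ x} d(n) = x ln(x) + (2γ − 1) x + O(√x). For x = 137, the asymptotic estimate is ≈ 695.19.)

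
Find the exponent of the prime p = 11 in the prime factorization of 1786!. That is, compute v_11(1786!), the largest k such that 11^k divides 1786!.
v_11(1786!) = 177

Legendre's formula: v_p(n!) = Σ_{k ≥ 1} ⌊n / p^k⌋. For p = 11, n = 1786, the terms are:
  ⌊1786/11^1⌋ = ⌊1786/11⌋ = 162
  ⌊1786/11^2⌋ = ⌊1786/121⌋ = 14
  ⌊1786/11^3⌋ = ⌊1786/1331⌋ = 1
(the next term ⌊1786/11^4⌋ = 0, terminating the sum). Summing: v_11(1786!) = 162 + 14 + 1 = 177.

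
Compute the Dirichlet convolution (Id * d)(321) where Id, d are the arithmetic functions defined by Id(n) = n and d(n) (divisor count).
(Id * d)(321) = 545

Divisors of 321: [1, 3, 107, 321]. For each d | 321:
  d = 1: Id(1) · d(321/1) = 1 · 4 = 4
  d = 3: Id(3) · d(321/3) = 3 · 2 = 6
  d = 107: Id(107) · d(321/107) = 107 · 2 = 214
  d = 321: Id(321) · d(321/321) = 321 · 1 = 321
Summing: (Id * d)(321) = 4 + 6 + 214 + 321 = 545.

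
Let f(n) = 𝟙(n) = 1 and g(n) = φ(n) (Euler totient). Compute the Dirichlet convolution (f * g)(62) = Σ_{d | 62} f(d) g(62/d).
(𝟙 * φ)(62) = 62

Divisors of 62: [1, 2, 31, 62]. For each d | 62:
  d = 1: 𝟙(1) · φ(62/1) = 1 · 30 = 30
  d = 2: 𝟙(2) · φ(62/2) = 1 · 30 = 30
  d = 31: 𝟙(31) · φ(62/31) = 1 · 1 = 1
  d = 62: 𝟙(62) · φ(62/62) = 1 · 1 = 1
Summing: (𝟙 * φ)(62) = 30 + 30 + 1 + 1 = 62.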